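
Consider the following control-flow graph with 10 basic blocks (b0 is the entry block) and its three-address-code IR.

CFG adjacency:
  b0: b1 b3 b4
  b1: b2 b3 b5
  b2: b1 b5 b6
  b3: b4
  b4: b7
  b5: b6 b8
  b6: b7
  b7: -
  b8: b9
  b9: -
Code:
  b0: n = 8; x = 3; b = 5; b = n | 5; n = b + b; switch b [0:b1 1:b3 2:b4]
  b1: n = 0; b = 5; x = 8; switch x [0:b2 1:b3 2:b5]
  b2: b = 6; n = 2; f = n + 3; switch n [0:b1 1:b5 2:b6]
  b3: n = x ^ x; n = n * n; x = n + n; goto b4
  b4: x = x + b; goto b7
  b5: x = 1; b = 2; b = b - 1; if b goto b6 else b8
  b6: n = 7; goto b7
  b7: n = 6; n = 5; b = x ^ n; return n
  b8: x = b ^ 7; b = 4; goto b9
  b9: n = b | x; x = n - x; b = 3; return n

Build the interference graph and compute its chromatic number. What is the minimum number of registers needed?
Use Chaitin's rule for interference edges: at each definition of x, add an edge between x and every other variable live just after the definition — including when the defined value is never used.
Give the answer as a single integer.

Answer: 3

Working:
Per-block:
  b0: {b,n,x} / ∅
  b1: {b,n,x} / ∅
  b2: {b,f,n} / ∅
  b3: {n,x} / {x}
  b4: {x} / {b,x}
  b5: {b,x} / ∅
  b6: {n} / ∅
  b7: {b,n} / {x}
  b8: {b,x} / {b}
  b9: {b,n,x} / {b,x}

Liveness:
  b0 li=∅ lo={b,x}
  b1 li=∅ lo={b,x}
  b2 li={x} lo={x}
  b3 li={b,x} lo={b,x}
  b4 li={b,x} lo={x}
  b5 li=∅ lo={b,x}
  b6 li={x} lo={x}
  b7 li={x} lo=∅
  b8 li={b} lo={b,x}
  b9 li={b,x} lo=∅

Interfere edges:
  b↔{n,x}
  f↔{n,x}
  n↔{b,f,x}
  x↔{b,f,n}

Colouring:
  {b,n,x} pairwise interfere (3-clique) ⇒ χ ≥ 3
  assign b→R2 f→R2 n→R0 x→R1 — no edge inside a register ⇒ χ ≤ 3
  χ = 3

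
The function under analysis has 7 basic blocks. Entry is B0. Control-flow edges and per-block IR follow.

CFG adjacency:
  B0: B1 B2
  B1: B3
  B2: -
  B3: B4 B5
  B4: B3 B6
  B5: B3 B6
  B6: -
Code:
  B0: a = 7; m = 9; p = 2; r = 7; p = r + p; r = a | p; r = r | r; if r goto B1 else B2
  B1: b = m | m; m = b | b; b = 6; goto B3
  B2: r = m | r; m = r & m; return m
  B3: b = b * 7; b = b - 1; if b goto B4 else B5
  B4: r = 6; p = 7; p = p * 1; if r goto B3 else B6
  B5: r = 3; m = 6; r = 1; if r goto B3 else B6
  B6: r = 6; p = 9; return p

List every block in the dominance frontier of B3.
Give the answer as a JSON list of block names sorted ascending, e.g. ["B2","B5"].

idom tree: B1←B0 B2←B0 B3←B1 B4←B3 B5←B3 B6←B3
Dom at joins:
  B3: preds {B1,B4,B5}: {B0,B1} ∩ {B0,B1,B3,B4} ∩ {B0,B1,B3,B5} = {B0,B1}; idom=B1
  B6: preds {B4,B5}: {B0,B1,B3,B4} ∩ {B0,B1,B3,B5} = {B0,B1,B3}; idom=B3

DF derivation:
  join B3 pred B1: · stop@B1
  join B3 pred B4: B4→B3 stop@B1
  join B3 pred B5: B5→B3 stop@B1
  join B6 pred B4: B4 stop@B3
  join B6 pred B5: B5 stop@B3
  B0: DF=∅
  B1: DF=∅
  B2: DF=∅
  B3: DF={B3}
  B4: DF={B3,B6}
  B5: DF={B3,B6}
  B6: DF=∅

DF(B3) = ["B3"]

Answer: ["B3"]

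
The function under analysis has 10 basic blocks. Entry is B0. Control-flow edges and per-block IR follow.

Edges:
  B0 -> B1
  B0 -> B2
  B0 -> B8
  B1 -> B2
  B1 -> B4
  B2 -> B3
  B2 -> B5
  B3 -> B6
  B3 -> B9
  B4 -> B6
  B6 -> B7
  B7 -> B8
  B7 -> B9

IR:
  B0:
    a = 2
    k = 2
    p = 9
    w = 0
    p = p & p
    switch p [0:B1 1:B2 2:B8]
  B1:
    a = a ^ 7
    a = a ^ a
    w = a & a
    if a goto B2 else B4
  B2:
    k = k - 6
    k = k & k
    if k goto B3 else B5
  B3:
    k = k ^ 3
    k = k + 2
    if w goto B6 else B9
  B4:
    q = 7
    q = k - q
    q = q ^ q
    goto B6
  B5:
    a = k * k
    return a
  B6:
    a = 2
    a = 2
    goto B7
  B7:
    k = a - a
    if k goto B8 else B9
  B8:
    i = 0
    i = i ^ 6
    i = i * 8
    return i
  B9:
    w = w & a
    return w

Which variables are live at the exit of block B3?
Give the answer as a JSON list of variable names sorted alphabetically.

Answer: ["a", "w"]

Derivation:
def/use:
  B0: {a,k,p,w} / ∅
  B1: {a,w} / {a}
  B2: {k} / {k}
  B3: {k} / {k,w}
  B4: {q} / {k}
  B5: {a} / {k}
  B6: {a} / ∅
  B7: {k} / {a}
  B8: {i} / ∅
  B9: {w} / {a,w}

Liveness:
  B0: in=∅ out={a,k,w}
  B1: in={a,k} out={a,k,w}
  B2: in={a,k,w} out={a,k,w}
  B3: in={a,k,w} out={a,w}
  B4: in={k,w} out={w}
  B5: in={k} out=∅
  B6: in={w} out={a,w}
  B7: in={a,w} out={a,w}
  B8: in=∅ out=∅
  B9: in={a,w} out=∅

live-out(B3) = ["a", "w"]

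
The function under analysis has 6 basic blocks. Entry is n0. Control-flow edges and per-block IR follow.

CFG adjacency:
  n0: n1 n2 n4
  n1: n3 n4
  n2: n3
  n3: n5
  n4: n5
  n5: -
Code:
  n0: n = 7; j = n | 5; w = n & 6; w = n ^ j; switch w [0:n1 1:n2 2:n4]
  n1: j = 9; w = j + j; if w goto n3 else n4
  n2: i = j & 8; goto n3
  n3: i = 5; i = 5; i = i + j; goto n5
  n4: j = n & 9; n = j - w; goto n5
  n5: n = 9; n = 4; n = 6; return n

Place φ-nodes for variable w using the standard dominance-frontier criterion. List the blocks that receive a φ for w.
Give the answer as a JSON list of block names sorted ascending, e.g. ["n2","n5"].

idom tree: n1←n0 n2←n0 n3←n0 n4←n0 n5←n0
Dom at joins:
  n3: preds {n1,n2}: {n0,n1} ∩ {n0,n2} = {n0}; idom=n0
  n4: preds {n0,n1}: {n0} ∩ {n0,n1} = {n0}; idom=n0
  n5: preds {n3,n4}: {n0,n3} ∩ {n0,n4} = {n0}; idom=n0

Frontier:
  n3←n1: walk n1 to n0
  n3←n2: walk n2 to n0
  n4←n0: walk · to n0
  n4←n1: walk n1 to n0
  n5←n3: walk n3 to n0
  n5←n4: walk n4 to n0
  DF(n0)=∅
  DF(n1)={n3,n4}
  DF(n2)={n3}
  DF(n3)={n5}
  DF(n4)={n5}
  DF(n5)=∅

φ for w: defs {n0,n1}
  DF⁺ = {n3,n4,n5}

Answer: ["n3", "n4", "n5"]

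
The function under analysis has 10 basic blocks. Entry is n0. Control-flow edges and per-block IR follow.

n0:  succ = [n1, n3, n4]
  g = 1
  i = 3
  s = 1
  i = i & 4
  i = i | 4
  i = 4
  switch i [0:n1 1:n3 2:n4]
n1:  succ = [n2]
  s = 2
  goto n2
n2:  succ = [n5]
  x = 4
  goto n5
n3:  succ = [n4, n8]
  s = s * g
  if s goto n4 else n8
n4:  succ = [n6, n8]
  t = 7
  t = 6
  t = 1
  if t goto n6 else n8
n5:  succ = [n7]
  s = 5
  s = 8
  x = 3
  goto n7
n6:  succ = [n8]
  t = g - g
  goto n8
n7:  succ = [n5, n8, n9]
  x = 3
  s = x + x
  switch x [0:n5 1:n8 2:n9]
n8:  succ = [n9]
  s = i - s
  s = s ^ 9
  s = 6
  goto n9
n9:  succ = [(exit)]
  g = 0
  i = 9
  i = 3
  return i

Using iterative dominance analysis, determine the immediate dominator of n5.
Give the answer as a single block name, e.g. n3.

Answer: n2

Working:
idom tree: n1←n0 n2←n1 n3←n0 n4←n0 n5←n2 n6←n4 n7←n5 n8←n0 n9←n0
Dom at joins:
  n4: preds {n0,n3}: {n0} ∩ {n0,n3} = {n0}; idom=n0
  n5: preds {n2,n7}: {n0,n1,n2} ∩ {n0,n1,n2,n5,n7} = {n0,n1,n2}; idom=n2
  n8: preds {n3,n4,n6,n7}: {n0,n3} ∩ {n0,n4} ∩ {n0,n4,n6} ∩ {n0,n1,n2,n5,n7} = {n0}; idom=n0
  n9: preds {n7,n8}: {n0,n1,n2,n5,n7} ∩ {n0,n8} = {n0}; idom=n0

idom(n5) = n2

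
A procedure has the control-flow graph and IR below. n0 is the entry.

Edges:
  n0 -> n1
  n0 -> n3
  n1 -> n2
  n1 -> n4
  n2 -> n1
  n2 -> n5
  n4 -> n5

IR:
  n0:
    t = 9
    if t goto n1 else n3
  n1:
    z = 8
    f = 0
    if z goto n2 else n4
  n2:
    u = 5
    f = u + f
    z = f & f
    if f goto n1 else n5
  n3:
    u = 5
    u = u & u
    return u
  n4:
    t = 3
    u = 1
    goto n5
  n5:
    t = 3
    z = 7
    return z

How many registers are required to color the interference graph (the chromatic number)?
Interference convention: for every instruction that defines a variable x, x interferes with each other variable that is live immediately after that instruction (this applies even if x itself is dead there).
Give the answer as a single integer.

def/use:
  n0 def {t} use ∅
  n1 def {f,z} use ∅
  n2 def {f,u,z} use {f}
  n3 def {u} use ∅
  n4 def {t,u} use ∅
  n5 def {t,z} use ∅

Liveness:
  live n0: ∅→∅
  live n1: ∅→{f}
  live n2: {f}→∅
  live n3: ∅→∅
  live n4: ∅→∅
  live n5: ∅→∅

Interfere edges:
  f — {u,z}
  t — ∅
  u — {f}
  z — {f}

Chromatic number:
  lower bound: {f,u} mutually conflict ⇒ χ ≥ 2
  2-colouring: R0={f,t}  R1={u,z}
  χ = 2

Answer: 2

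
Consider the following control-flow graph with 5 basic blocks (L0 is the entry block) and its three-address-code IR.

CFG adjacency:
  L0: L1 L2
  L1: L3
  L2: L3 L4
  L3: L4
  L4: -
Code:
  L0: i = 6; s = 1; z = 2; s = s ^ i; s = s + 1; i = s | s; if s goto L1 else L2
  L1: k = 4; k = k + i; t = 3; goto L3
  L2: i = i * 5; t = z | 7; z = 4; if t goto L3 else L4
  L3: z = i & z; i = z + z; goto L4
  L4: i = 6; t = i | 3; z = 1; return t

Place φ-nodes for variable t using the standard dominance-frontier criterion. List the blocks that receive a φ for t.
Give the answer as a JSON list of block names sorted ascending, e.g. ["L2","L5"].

idom tree: L1←L0 L2←L0 L3←L0 L4←L0
Join-block Dom:
  L3: preds {L1,L2}: {L0,L1} ∩ {L0,L2} = {L0}; idom=L0
  L4: preds {L2,L3}: {L0,L2} ∩ {L0,L3} = {L0}; idom=L0

DF derivation:
  join L3 pred L1: L1 stop@L0
  join L3 pred L2: L2 stop@L0
  join L4 pred L2: L2 stop@L0
  join L4 pred L3: L3 stop@L0
  DF(L0)=∅
  DF(L1)={L3}
  DF(L2)={L3,L4}
  DF(L3)={L4}
  DF(L4)=∅

φ for t: defs {L1,L2,L4}
  DF⁺ = {L3,L4}

Answer: ["L3", "L4"]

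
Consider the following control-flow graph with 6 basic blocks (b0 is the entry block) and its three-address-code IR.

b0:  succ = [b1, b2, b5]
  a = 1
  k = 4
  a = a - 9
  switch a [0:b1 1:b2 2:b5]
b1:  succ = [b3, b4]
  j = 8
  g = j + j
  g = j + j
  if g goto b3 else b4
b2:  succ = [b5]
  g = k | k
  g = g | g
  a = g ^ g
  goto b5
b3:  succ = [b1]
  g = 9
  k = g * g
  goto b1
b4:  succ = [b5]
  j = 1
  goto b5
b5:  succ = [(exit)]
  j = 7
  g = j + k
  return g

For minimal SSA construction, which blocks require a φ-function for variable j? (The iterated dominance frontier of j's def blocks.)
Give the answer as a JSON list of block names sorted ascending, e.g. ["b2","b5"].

idom tree: b1←b0 b2←b0 b3←b1 b4←b1 b5←b0
Dom∩ at merges:
  b1: preds {b0,b3}: {b0} ∩ {b0,b1,b3} = {b0}; idom=b0
  b5: preds {b0,b2,b4}: {b0} ∩ {b0,b2} ∩ {b0,b1,b4} = {b0}; idom=b0

DF walk-up:
  b1←b0: walk · to b0
  b1←b3: walk b3→b1 to b0
  b5←b0: walk · to b0
  b5←b2: walk b2 to b0
  b5←b4: walk b4→b1 to b0
  b0 → ∅
  b1 → {b1,b5}
  b2 → {b5}
  b3 → {b1}
  b4 → {b5}
  b5 → ∅

φ for j: defs {b1,b4,b5}
  DF⁺ = {b1,b5}

Answer: ["b1", "b5"]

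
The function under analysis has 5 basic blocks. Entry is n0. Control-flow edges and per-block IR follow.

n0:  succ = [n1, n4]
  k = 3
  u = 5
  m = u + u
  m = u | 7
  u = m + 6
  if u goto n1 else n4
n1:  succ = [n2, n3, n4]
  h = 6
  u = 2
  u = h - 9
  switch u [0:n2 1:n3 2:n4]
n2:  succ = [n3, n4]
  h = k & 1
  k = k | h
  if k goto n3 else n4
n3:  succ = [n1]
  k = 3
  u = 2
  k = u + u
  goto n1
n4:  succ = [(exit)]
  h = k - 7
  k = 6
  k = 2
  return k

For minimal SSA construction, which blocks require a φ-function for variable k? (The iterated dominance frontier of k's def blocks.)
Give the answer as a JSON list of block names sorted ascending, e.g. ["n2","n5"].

idom tree: n1←n0 n2←n1 n3←n1 n4←n0
Dom at joins:
  n1: preds {n0,n3}: {n0} ∩ {n0,n1,n3} = {n0}; idom=n0
  n3: preds {n1,n2}: {n0,n1} ∩ {n0,n1,n2} = {n0,n1}; idom=n1
  n4: preds {n0,n1,n2}: {n0} ∩ {n0,n1} ∩ {n0,n1,n2} = {n0}; idom=n0

Frontier:
  n1←n0: walk · to n0
  n1←n3: walk n3→n1 to n0
  n3←n1: walk · to n1
  n3←n2: walk n2 to n1
  n4←n0: walk · to n0
  n4←n1: walk n1 to n0
  n4←n2: walk n2→n1 to n0
  n0: DF=∅
  n1: DF={n1,n4}
  n2: DF={n3,n4}
  n3: DF={n1}
  n4: DF=∅

φ for k: defs {n0,n2,n3,n4}
  DF⁺ = {n1,n3,n4}

Answer: ["n1", "n3", "n4"]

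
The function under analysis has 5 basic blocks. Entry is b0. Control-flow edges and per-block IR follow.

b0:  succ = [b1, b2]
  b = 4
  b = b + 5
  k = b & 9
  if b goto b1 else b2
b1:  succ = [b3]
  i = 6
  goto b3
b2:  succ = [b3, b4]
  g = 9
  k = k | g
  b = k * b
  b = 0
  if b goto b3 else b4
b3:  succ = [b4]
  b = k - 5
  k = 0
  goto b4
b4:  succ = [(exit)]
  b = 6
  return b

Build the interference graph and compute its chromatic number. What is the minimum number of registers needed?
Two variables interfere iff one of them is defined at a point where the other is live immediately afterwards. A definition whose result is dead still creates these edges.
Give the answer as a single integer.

Block summaries:
  b0: {b,k} / ∅
  b1: {i} / ∅
  b2: {b,g,k} / {b,k}
  b3: {b,k} / {k}
  b4: {b} / ∅

Backward fixpoint:
  b0 li=∅ lo={b,k}
  b1 li={k} lo={k}
  b2 li={b,k} lo={k}
  b3 li={k} lo=∅
  b4 li=∅ lo=∅

Conflict graph:
  b: {g,k}
  g: {b,k}
  i: {k}
  k: {b,g,i}

Chromatic number:
  lower bound: {b,g,k} mutually conflict ⇒ χ ≥ 3
  assign b→c1 g→c2 i→c1 k→c0 — no edge inside a register ⇒ χ ≤ 3
  χ = 3

Answer: 3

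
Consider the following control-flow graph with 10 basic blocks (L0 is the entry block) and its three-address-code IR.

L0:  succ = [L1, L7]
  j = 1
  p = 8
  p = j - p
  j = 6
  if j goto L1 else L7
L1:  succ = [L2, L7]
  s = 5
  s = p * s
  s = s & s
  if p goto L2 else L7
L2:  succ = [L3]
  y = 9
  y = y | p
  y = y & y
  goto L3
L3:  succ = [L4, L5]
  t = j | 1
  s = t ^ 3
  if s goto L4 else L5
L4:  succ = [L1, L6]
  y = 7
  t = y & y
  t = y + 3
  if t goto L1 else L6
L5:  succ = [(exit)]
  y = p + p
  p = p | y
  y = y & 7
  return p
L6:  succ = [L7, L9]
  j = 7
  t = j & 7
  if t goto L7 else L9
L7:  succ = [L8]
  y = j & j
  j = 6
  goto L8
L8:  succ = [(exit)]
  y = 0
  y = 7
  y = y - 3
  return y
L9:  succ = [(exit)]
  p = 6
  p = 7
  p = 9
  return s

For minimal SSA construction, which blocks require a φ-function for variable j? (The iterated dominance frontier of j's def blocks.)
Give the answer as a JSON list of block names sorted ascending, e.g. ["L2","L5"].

Answer: ["L7"]

Working:
idom tree: L1←L0 L2←L1 L3←L2 L4←L3 L5←L3 L6←L4 L7←L0 L8←L7 L9←L6
Dom∩ at merges:
  L1: preds {L0,L4}: {L0} ∩ {L0,L1,L2,L3,L4} = {L0}; idom=L0
  L7: preds {L0,L1,L6}: {L0} ∩ {L0,L1} ∩ {L0,L1,L2,L3,L4,L6} = {L0}; idom=L0

Frontier:
  L1←L0: walk · to L0
  L1←L4: walk L4→L3→L2→L1 to L0
  L7←L0: walk · to L0
  L7←L1: walk L1 to L0
  L7←L6: walk L6→L4→L3→L2→L1 to L0
  DF(L0)=∅
  DF(L1)={L1,L7}
  DF(L2)={L1,L7}
  DF(L3)={L1,L7}
  DF(L4)={L1,L7}
  DF(L5)=∅
  DF(L6)={L7}
  DF(L7)=∅
  DF(L8)=∅
  DF(L9)=∅

φ for j: defs {L0,L6,L7}
  DF⁺ = {L7}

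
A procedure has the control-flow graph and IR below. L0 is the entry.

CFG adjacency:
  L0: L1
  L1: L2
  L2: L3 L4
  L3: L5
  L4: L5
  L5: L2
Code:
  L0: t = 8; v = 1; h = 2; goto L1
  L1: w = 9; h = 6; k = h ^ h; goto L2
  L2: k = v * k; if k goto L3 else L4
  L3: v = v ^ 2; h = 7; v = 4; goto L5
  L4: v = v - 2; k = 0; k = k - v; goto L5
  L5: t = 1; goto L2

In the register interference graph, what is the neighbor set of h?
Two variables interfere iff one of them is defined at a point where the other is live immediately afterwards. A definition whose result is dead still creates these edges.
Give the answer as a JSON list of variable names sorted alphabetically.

Answer: ["k", "v"]

Derivation:
Block summaries:
  L0 def {h,t,v} use ∅
  L1 def {h,k,w} use ∅
  L2 def {k} use {k,v}
  L3 def {h,v} use {v}
  L4 def {k,v} use {v}
  L5 def {t} use ∅

Liveness:
  live L0: ∅→{v}
  live L1: {v}→{k,v}
  live L2: {k,v}→{k,v}
  live L3: {k,v}→{k,v}
  live L4: {v}→{k,v}
  live L5: {k,v}→{k,v}

Interfere edges:
  h↔{k,v}
  k↔{h,t,v}
  t↔{k,v}
  v↔{h,k,t,w}
  w↔{v}

N(h) = ["k", "v"]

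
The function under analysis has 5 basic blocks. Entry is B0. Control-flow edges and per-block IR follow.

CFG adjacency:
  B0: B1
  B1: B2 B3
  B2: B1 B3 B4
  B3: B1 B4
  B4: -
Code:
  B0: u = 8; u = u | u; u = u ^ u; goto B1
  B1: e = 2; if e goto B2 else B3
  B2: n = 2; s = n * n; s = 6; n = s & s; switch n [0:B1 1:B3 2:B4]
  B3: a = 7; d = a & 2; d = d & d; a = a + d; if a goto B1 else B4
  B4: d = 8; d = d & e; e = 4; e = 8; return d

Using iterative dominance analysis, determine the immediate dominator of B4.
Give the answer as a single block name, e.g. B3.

Answer: B1

Analysis:
idom tree: B1←B0 B2←B1 B3←B1 B4←B1
Join-block Dom:
  B1: preds {B0,B2,B3}: {B0} ∩ {B0,B1,B2} ∩ {B0,B1,B3} = {B0}; idom=B0
  B3: preds {B1,B2}: {B0,B1} ∩ {B0,B1,B2} = {B0,B1}; idom=B1
  B4: preds {B2,B3}: {B0,B1,B2} ∩ {B0,B1,B3} = {B0,B1}; idom=B1

idom(B4) = B1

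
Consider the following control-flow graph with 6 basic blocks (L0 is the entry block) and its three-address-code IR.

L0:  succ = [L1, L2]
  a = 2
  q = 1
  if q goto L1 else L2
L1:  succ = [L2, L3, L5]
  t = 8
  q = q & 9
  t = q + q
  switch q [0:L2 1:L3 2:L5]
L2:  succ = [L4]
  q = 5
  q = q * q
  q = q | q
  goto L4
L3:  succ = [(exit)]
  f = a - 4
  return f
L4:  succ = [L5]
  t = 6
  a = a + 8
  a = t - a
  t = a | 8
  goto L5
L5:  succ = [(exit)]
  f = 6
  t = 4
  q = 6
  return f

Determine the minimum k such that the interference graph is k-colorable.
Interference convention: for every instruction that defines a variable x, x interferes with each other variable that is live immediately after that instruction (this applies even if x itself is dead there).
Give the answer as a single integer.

def/use:
  L0 def {a,q} use ∅
  L1 def {q,t} use {q}
  L2 def {q} use ∅
  L3 def {f} use {a}
  L4 def {a,t} use {a}
  L5 def {f,q,t} use ∅

Backward fixpoint:
  live L0: ∅→{a,q}
  live L1: {a,q}→{a}
  live L2: {a}→{a}
  live L3: {a}→∅
  live L4: {a}→∅
  live L5: ∅→∅

Interfere edges:
  a — {q,t}
  f — {q,t}
  q — {a,f,t}
  t — {a,f,q}

Colouring:
  {a,q,t} pairwise interfere (3-clique) ⇒ χ ≥ 3
  3-colouring: r0={q}  r1={t}  r2={a,f}
  χ = 3

Answer: 3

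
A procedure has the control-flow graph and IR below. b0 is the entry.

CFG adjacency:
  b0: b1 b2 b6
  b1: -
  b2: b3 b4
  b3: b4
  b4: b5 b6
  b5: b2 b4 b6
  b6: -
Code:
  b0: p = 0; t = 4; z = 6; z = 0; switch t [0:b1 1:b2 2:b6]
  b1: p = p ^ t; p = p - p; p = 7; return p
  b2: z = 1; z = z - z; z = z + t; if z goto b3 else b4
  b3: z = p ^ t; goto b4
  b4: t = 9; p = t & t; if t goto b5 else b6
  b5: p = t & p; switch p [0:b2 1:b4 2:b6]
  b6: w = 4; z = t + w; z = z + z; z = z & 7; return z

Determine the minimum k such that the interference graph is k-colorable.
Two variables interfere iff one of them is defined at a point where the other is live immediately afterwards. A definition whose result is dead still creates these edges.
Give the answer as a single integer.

Block summaries:
  b0: {p,t,z} / ∅
  b1: {p} / {p,t}
  b2: {z} / {t}
  b3: {z} / {p,t}
  b4: {p,t} / ∅
  b5: {p} / {p,t}
  b6: {w,z} / {t}

Liveness:
  b0: in=∅ out={p,t}
  b1: in={p,t} out=∅
  b2: in={p,t} out={p,t}
  b3: in={p,t} out=∅
  b4: in=∅ out={p,t}
  b5: in={p,t} out={p,t}
  b6: in={t} out=∅

Interfere edges:
  p↔{t,z}
  t↔{p,w,z}
  w↔{t}
  z↔{p,t}

Registers:
  lower bound: {p,t,z} mutually conflict ⇒ χ ≥ 3
  3-colouring: c0={t}  c1={p,w}  c2={z}
  χ = 3

Answer: 3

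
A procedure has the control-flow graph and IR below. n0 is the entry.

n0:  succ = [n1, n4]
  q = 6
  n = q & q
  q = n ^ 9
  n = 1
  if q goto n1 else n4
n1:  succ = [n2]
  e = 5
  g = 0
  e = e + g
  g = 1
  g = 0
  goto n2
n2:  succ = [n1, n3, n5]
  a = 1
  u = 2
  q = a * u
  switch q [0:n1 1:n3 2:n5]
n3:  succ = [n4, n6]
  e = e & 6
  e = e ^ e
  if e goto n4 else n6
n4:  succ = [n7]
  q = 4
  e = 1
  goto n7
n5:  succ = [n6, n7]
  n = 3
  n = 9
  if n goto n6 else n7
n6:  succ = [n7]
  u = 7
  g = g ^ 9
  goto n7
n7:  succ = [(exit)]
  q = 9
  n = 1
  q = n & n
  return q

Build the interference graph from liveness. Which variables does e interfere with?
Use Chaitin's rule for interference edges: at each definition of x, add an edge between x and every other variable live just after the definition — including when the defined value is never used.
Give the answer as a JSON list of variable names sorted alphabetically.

def/use:
  n0 def {n,q} use ∅
  n1 def {e,g} use ∅
  n2 def {a,q,u} use ∅
  n3 def {e} use {e}
  n4 def {e,q} use ∅
  n5 def {n} use ∅
  n6 def {g,u} use {g}
  n7 def {n,q} use ∅

Live sets:
  n0: in=∅ out=∅
  n1: in=∅ out={e,g}
  n2: in={e,g} out={e,g}
  n3: in={e,g} out={g}
  n4: in=∅ out=∅
  n5: in={g} out={g}
  n6: in={g} out=∅
  n7: in=∅ out=∅

Conflict graph:
  a: {e,g,u}
  e: {a,g,q,u}
  g: {a,e,n,q,u}
  n: {g,q}
  q: {e,g,n}
  u: {a,e,g}

N(e) = ["a", "g", "q", "u"]

Answer: ["a", "g", "q", "u"]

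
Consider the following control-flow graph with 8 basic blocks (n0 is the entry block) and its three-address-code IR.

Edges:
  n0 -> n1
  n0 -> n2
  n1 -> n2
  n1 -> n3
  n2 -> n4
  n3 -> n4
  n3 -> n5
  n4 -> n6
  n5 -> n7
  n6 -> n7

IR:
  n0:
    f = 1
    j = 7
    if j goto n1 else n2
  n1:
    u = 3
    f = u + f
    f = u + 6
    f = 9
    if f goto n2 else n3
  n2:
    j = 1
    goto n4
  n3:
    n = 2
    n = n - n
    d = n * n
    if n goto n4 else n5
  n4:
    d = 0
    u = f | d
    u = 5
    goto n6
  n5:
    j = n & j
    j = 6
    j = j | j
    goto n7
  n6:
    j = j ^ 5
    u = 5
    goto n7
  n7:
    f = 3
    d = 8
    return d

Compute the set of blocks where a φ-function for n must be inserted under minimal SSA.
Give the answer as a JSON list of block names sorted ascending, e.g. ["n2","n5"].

idom tree: n1←n0 n2←n0 n3←n1 n4←n0 n5←n3 n6←n4 n7←n0
Dom∩ at merges:
  n2: preds {n0,n1}: {n0} ∩ {n0,n1} = {n0}; idom=n0
  n4: preds {n2,n3}: {n0,n2} ∩ {n0,n1,n3} = {n0}; idom=n0
  n7: preds {n5,n6}: {n0,n1,n3,n5} ∩ {n0,n4,n6} = {n0}; idom=n0

DF walk-up:
  n2←n0: walk · to n0
  n2←n1: walk n1 to n0
  n4←n2: walk n2 to n0
  n4←n3: walk n3→n1 to n0
  n7←n5: walk n5→n3→n1 to n0
  n7←n6: walk n6→n4 to n0
  n0 → ∅
  n1 → {n2,n4,n7}
  n2 → {n4}
  n3 → {n4,n7}
  n4 → {n7}
  n5 → {n7}
  n6 → {n7}
  n7 → ∅

φ for n: defs {n3}
  DF⁺ = {n4,n7}

Answer: ["n4", "n7"]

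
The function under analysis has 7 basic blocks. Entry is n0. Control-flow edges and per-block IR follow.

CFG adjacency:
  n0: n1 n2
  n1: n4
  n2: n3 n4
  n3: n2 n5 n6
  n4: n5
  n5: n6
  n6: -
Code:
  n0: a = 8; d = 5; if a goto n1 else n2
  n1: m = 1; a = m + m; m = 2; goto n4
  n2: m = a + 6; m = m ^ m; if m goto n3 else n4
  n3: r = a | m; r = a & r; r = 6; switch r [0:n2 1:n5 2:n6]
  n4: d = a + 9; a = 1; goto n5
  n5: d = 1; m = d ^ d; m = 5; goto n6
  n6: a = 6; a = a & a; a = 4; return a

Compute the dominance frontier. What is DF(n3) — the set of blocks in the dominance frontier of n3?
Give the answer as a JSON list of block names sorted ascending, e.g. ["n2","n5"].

idom tree: n1←n0 n2←n0 n3←n2 n4←n0 n5←n0 n6←n0
Dom∩ at merges:
  n2: preds {n0,n3}: {n0} ∩ {n0,n2,n3} = {n0}; idom=n0
  n4: preds {n1,n2}: {n0,n1} ∩ {n0,n2} = {n0}; idom=n0
  n5: preds {n3,n4}: {n0,n2,n3} ∩ {n0,n4} = {n0}; idom=n0
  n6: preds {n3,n5}: {n0,n2,n3} ∩ {n0,n5} = {n0}; idom=n0

Frontier:
  join n2 pred n0: · stop@n0
  join n2 pred n3: n3→n2 stop@n0
  join n4 pred n1: n1 stop@n0
  join n4 pred n2: n2 stop@n0
  join n5 pred n3: n3→n2 stop@n0
  join n5 pred n4: n4 stop@n0
  join n6 pred n3: n3→n2 stop@n0
  join n6 pred n5: n5 stop@n0
  n0 → ∅
  n1 → {n4}
  n2 → {n2,n4,n5,n6}
  n3 → {n2,n5,n6}
  n4 → {n5}
  n5 → {n6}
  n6 → ∅

DF(n3) = ["n2", "n5", "n6"]

Answer: ["n2", "n5", "n6"]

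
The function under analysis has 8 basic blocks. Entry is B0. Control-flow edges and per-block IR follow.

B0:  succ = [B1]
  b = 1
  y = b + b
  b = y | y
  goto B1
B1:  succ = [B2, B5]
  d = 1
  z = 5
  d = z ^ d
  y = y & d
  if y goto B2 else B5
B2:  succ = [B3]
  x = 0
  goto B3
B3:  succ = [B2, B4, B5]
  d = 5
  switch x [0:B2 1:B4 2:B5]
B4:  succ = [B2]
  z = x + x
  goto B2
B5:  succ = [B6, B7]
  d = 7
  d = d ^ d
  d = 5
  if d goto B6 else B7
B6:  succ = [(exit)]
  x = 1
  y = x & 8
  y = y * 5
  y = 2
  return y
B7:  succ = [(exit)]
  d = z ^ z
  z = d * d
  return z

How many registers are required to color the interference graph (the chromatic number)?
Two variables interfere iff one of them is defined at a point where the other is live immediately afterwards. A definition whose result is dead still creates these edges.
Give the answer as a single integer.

Answer: 3

Derivation:
Block summaries:
  B0: def={b,y} ue=∅
  B1: def={d,y,z} ue={y}
  B2: def={x} ue=∅
  B3: def={d} ue={x}
  B4: def={z} ue={x}
  B5: def={d} ue=∅
  B6: def={x,y} ue=∅
  B7: def={d,z} ue={z}

Liveness:
  B0 li=∅ lo={y}
  B1 li={y} lo={z}
  B2 li={z} lo={x,z}
  B3 li={x,z} lo={x,z}
  B4 li={x} lo={z}
  B5 li={z} lo={z}
  B6 li=∅ lo=∅
  B7 li={z} lo=∅

Interference:
  b↔{y}
  d↔{x,y,z}
  x↔{d,z}
  y↔{b,d,z}
  z↔{d,x,y}

Registers:
  {d,x,z} pairwise interfere (3-clique) ⇒ χ ≥ 3
  3-colouring: c0={b,d}  c1={x,y}  c2={z}
  χ = 3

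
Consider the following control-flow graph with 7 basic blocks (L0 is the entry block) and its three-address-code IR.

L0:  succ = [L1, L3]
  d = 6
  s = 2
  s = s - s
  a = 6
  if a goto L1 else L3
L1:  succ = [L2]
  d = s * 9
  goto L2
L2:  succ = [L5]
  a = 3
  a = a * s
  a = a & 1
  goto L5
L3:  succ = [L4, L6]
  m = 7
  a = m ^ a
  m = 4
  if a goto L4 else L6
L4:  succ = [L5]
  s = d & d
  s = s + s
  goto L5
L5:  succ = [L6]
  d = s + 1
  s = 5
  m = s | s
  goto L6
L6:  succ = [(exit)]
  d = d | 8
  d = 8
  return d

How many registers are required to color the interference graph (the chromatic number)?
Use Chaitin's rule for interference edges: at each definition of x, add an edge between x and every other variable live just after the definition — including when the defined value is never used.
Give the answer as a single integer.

def/use:
  L0: def={a,d,s} ue=∅
  L1: def={d} ue={s}
  L2: def={a} ue={s}
  L3: def={a,m} ue={a}
  L4: def={s} ue={d}
  L5: def={d,m,s} ue={s}
  L6: def={d} ue={d}

Liveness:
  live L0: ∅→{a,d,s}
  live L1: {s}→{s}
  live L2: {s}→{s}
  live L3: {a,d}→{d}
  live L4: {d}→{s}
  live L5: {s}→{d}
  live L6: {d}→∅

Interfere edges:
  a — {d,m,s}
  d — {a,m,s}
  m — {a,d}
  s — {a,d}

Colouring:
  {a,d,m} pairwise interfere (3-clique) ⇒ χ ≥ 3
  3-colouring: r0={a}  r1={d}  r2={m,s}
  χ = 3

Answer: 3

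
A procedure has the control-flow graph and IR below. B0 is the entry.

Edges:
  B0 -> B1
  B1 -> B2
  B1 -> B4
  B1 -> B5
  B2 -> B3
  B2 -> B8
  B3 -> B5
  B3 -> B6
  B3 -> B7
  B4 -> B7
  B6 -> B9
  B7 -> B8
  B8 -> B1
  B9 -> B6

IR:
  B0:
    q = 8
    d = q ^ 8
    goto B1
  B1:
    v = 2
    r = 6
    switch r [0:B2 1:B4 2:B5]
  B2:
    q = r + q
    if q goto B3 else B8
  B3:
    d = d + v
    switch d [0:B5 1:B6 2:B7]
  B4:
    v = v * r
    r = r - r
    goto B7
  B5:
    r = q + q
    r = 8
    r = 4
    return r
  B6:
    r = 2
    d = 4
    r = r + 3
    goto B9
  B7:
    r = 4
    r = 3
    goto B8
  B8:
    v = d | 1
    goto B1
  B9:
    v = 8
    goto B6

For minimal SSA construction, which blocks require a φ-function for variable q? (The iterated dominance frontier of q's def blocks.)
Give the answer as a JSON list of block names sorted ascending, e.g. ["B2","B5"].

idom tree: B1←B0 B2←B1 B3←B2 B4←B1 B5←B1 B6←B3 B7←B1 B8←B1 B9←B6
Join-block Dom:
  B1: preds {B0,B8}: {B0} ∩ {B0,B1,B8} = {B0}; idom=B0
  B5: preds {B1,B3}: {B0,B1} ∩ {B0,B1,B2,B3} = {B0,B1}; idom=B1
  B6: preds {B3,B9}: {B0,B1,B2,B3} ∩ {B0,B1,B2,B3,B6,B9} = {B0,B1,B2,B3}; idom=B3
  B7: preds {B3,B4}: {B0,B1,B2,B3} ∩ {B0,B1,B4} = {B0,B1}; idom=B1
  B8: preds {B2,B7}: {B0,B1,B2} ∩ {B0,B1,B7} = {B0,B1}; idom=B1

DF walk-up:
  B1←B0: walk · to B0
  B1←B8: walk B8→B1 to B0
  B5←B1: walk · to B1
  B5←B3: walk B3→B2 to B1
  B6←B3: walk · to B3
  B6←B9: walk B9→B6 to B3
  B7←B3: walk B3→B2 to B1
  B7←B4: walk B4 to B1
  B8←B2: walk B2 to B1
  B8←B7: walk B7 to B1
  B0: DF=∅
  B1: DF={B1}
  B2: DF={B5,B7,B8}
  B3: DF={B5,B7}
  B4: DF={B7}
  B5: DF=∅
  B6: DF={B6}
  B7: DF={B8}
  B8: DF={B1}
  B9: DF={B6}

φ for q: defs {B0,B2}
  DF⁺ = {B1,B5,B7,B8}

Answer: ["B1", "B5", "B7", "B8"]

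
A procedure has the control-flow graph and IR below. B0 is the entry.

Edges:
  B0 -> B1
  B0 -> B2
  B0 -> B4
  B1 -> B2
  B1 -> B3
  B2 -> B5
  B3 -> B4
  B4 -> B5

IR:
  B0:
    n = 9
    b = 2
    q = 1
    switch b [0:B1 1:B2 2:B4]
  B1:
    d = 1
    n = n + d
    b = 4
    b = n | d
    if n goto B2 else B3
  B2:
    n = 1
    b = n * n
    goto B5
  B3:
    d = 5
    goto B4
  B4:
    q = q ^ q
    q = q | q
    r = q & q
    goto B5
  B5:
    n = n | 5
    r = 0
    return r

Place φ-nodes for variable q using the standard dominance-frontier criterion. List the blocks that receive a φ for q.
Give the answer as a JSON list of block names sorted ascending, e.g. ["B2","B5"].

idom tree: B1←B0 B2←B0 B3←B1 B4←B0 B5←B0
Dom at joins:
  B2: preds {B0,B1}: {B0} ∩ {B0,B1} = {B0}; idom=B0
  B4: preds {B0,B3}: {B0} ∩ {B0,B1,B3} = {B0}; idom=B0
  B5: preds {B2,B4}: {B0,B2} ∩ {B0,B4} = {B0}; idom=B0

Frontier:
  B2←B0: walk · to B0
  B2←B1: walk B1 to B0
  B4←B0: walk · to B0
  B4←B3: walk B3→B1 to B0
  B5←B2: walk B2 to B0
  B5←B4: walk B4 to B0
  B0 → ∅
  B1 → {B2,B4}
  B2 → {B5}
  B3 → {B4}
  B4 → {B5}
  B5 → ∅

φ for q: defs {B0,B4}
  DF⁺ = {B5}

Answer: ["B5"]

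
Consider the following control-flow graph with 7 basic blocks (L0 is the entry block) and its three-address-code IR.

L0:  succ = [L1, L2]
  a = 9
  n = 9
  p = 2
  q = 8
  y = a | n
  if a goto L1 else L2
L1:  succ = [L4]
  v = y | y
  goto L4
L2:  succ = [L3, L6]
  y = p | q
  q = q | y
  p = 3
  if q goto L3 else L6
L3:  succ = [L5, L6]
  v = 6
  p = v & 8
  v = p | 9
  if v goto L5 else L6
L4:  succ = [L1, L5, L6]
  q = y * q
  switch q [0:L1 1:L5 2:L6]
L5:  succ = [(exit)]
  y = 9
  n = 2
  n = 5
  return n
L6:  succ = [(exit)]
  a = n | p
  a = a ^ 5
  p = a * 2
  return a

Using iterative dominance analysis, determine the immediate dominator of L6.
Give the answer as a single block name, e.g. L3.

Answer: L0

Derivation:
idom tree: L1←L0 L2←L0 L3←L2 L4←L1 L5←L0 L6←L0
Join-block Dom:
  L1: preds {L0,L4}: {L0} ∩ {L0,L1,L4} = {L0}; idom=L0
  L5: preds {L3,L4}: {L0,L2,L3} ∩ {L0,L1,L4} = {L0}; idom=L0
  L6: preds {L2,L3,L4}: {L0,L2} ∩ {L0,L2,L3} ∩ {L0,L1,L4} = {L0}; idom=L0

idom(L6) = L0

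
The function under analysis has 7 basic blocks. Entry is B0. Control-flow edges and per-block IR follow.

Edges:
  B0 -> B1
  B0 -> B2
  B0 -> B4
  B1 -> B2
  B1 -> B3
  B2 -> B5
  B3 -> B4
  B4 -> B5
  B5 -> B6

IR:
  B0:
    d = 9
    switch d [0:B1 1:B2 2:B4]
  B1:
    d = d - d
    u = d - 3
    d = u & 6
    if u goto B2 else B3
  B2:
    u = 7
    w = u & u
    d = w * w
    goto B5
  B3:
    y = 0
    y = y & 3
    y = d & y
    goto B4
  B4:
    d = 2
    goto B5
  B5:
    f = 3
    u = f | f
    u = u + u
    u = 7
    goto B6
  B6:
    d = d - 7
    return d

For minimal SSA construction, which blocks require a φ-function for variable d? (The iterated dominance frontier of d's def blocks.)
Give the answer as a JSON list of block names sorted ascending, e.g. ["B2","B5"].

Answer: ["B2", "B4", "B5"]

Working:
idom tree: B1←B0 B2←B0 B3←B1 B4←B0 B5←B0 B6←B5
Dom at joins:
  B2: preds {B0,B1}: {B0} ∩ {B0,B1} = {B0}; idom=B0
  B4: preds {B0,B3}: {B0} ∩ {B0,B1,B3} = {B0}; idom=B0
  B5: preds {B2,B4}: {B0,B2} ∩ {B0,B4} = {B0}; idom=B0

DF derivation:
  join B2 pred B0: · stop@B0
  join B2 pred B1: B1 stop@B0
  join B4 pred B0: · stop@B0
  join B4 pred B3: B3→B1 stop@B0
  join B5 pred B2: B2 stop@B0
  join B5 pred B4: B4 stop@B0
  B0 → ∅
  B1 → {B2,B4}
  B2 → {B5}
  B3 → {B4}
  B4 → {B5}
  B5 → ∅
  B6 → ∅

φ for d: defs {B0,B1,B2,B4,B6}
  DF⁺ = {B2,B4,B5}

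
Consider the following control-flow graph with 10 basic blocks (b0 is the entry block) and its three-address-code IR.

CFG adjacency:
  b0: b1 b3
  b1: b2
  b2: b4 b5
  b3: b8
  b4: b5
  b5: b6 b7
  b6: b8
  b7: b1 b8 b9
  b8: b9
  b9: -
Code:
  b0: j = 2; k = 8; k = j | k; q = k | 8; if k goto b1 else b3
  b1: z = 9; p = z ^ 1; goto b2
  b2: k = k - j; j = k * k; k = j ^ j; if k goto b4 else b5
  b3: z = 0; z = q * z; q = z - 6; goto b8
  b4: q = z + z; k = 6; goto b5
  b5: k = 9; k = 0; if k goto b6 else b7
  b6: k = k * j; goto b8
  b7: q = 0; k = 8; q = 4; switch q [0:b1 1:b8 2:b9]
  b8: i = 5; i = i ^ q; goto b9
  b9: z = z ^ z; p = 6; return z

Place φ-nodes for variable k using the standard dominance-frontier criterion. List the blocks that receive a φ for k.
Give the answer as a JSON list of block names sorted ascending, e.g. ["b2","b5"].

Answer: ["b1", "b5", "b8", "b9"]

Working:
idom tree: b1←b0 b2←b1 b3←b0 b4←b2 b5←b2 b6←b5 b7←b5 b8←b0 b9←b0
Dom∩ at merges:
  b1: preds {b0,b7}: {b0} ∩ {b0,b1,b2,b5,b7} = {b0}; idom=b0
  b5: preds {b2,b4}: {b0,b1,b2} ∩ {b0,b1,b2,b4} = {b0,b1,b2}; idom=b2
  b8: preds {b3,b6,b7}: {b0,b3} ∩ {b0,b1,b2,b5,b6} ∩ {b0,b1,b2,b5,b7} = {b0}; idom=b0
  b9: preds {b7,b8}: {b0,b1,b2,b5,b7} ∩ {b0,b8} = {b0}; idom=b0

Frontier:
  b1←b0: walk · to b0
  b1←b7: walk b7→b5→b2→b1 to b0
  b5←b2: walk · to b2
  b5←b4: walk b4 to b2
  b8←b3: walk b3 to b0
  b8←b6: walk b6→b5→b2→b1 to b0
  b8←b7: walk b7→b5→b2→b1 to b0
  b9←b7: walk b7→b5→b2→b1 to b0
  b9←b8: walk b8 to b0
  DF(b0)=∅
  DF(b1)={b1,b8,b9}
  DF(b2)={b1,b8,b9}
  DF(b3)={b8}
  DF(b4)={b5}
  DF(b5)={b1,b8,b9}
  DF(b6)={b8}
  DF(b7)={b1,b8,b9}
  DF(b8)={b9}
  DF(b9)=∅

φ for k: defs {b0,b2,b4,b5,b6,b7}
  DF⁺ = {b1,b5,b8,b9}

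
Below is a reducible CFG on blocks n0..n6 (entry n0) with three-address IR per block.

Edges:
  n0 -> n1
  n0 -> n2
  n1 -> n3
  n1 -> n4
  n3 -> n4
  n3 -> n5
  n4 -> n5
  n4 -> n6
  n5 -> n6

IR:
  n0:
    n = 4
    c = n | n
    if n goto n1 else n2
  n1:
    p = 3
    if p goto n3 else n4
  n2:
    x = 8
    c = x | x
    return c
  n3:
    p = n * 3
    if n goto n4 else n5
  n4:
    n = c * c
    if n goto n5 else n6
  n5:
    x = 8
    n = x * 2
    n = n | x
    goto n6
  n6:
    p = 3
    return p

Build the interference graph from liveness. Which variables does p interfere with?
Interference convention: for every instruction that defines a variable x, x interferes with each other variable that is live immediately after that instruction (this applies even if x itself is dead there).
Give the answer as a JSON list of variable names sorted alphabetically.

Answer: ["c", "n"]

Derivation:
Per-block:
  n0 def {c,n} use ∅
  n1 def {p} use ∅
  n2 def {c,x} use ∅
  n3 def {p} use {n}
  n4 def {n} use {c}
  n5 def {n,x} use ∅
  n6 def {p} use ∅

Live sets:
  n0: in=∅ out={c,n}
  n1: in={c,n} out={c,n}
  n2: in=∅ out=∅
  n3: in={c,n} out={c}
  n4: in={c} out=∅
  n5: in=∅ out=∅
  n6: in=∅ out=∅

Conflict graph:
  c — {n,p}
  n — {c,p,x}
  p — {c,n}
  x — {n}

N(p) = ["c", "n"]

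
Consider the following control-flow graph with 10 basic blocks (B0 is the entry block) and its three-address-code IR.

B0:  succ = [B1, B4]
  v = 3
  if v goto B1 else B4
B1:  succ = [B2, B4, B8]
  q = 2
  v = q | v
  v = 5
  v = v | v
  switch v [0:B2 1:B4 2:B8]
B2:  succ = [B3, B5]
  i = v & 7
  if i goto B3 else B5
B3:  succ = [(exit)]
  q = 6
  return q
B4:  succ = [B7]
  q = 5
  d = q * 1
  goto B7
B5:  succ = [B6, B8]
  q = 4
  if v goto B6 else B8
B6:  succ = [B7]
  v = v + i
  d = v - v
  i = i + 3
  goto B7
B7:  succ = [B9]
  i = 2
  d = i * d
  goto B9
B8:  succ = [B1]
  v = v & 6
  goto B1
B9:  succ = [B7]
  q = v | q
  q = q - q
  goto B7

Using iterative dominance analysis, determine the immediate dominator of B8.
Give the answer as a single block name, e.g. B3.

Answer: B1

Analysis:
idom tree: B1←B0 B2←B1 B3←B2 B4←B0 B5←B2 B6←B5 B7←B0 B8←B1 B9←B7
Dom∩ at merges:
  B1: preds {B0,B8}: {B0} ∩ {B0,B1,B8} = {B0}; idom=B0
  B4: preds {B0,B1}: {B0} ∩ {B0,B1} = {B0}; idom=B0
  B7: preds {B4,B6,B9}: {B0,B4} ∩ {B0,B1,B2,B5,B6} ∩ {B0,B7,B9} = {B0}; idom=B0
  B8: preds {B1,B5}: {B0,B1} ∩ {B0,B1,B2,B5} = {B0,B1}; idom=B1

idom(B8) = B1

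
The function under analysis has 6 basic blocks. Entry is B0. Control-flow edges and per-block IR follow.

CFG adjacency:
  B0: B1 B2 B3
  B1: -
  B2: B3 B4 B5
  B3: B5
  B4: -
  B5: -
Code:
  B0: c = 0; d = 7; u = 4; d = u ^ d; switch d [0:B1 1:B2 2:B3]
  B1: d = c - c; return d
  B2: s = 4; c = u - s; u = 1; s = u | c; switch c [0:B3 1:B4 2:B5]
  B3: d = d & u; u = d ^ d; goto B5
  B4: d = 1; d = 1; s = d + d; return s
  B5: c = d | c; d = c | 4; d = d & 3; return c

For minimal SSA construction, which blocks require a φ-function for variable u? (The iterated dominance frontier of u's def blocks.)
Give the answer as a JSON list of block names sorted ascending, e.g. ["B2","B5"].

idom tree: B1←B0 B2←B0 B3←B0 B4←B2 B5←B0
Join-block Dom:
  B3: preds {B0,B2}: {B0} ∩ {B0,B2} = {B0}; idom=B0
  B5: preds {B2,B3}: {B0,B2} ∩ {B0,B3} = {B0}; idom=B0

Frontier:
  join B3 pred B0: · stop@B0
  join B3 pred B2: B2 stop@B0
  join B5 pred B2: B2 stop@B0
  join B5 pred B3: B3 stop@B0
  DF(B0)=∅
  DF(B1)=∅
  DF(B2)={B3,B5}
  DF(B3)={B5}
  DF(B4)=∅
  DF(B5)=∅

φ for u: defs {B0,B2,B3}
  DF⁺ = {B3,B5}

Answer: ["B3", "B5"]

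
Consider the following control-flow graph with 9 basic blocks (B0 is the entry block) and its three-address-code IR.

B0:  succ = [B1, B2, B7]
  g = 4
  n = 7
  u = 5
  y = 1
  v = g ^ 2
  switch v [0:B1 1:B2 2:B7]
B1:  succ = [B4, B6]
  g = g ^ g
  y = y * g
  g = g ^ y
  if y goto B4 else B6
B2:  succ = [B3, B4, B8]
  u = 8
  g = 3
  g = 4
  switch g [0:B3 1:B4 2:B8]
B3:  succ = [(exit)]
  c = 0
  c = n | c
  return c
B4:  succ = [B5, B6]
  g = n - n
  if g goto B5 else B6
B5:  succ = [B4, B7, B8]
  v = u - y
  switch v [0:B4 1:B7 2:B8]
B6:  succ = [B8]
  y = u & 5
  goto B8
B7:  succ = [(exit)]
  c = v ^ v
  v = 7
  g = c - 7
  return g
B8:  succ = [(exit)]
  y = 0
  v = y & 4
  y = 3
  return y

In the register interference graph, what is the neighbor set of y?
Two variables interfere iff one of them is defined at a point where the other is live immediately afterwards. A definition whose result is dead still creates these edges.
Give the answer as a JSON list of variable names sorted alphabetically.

Block summaries:
  B0 def {g,n,u,v,y} use ∅
  B1 def {g,y} use {g,y}
  B2 def {g,u} use ∅
  B3 def {c} use {n}
  B4 def {g} use {n}
  B5 def {v} use {u,y}
  B6 def {y} use {u}
  B7 def {c,g,v} use {v}
  B8 def {v,y} use ∅

Liveness:
  B0: in=∅ out={g,n,u,v,y}
  B1: in={g,n,u,y} out={n,u,y}
  B2: in={n,y} out={n,u,y}
  B3: in={n} out=∅
  B4: in={n,u,y} out={n,u,y}
  B5: in={n,u,y} out={n,u,v,y}
  B6: in={u} out=∅
  B7: in={v} out=∅
  B8: in=∅ out=∅

Interference:
  c: {n,v}
  g: {n,u,v,y}
  n: {c,g,u,v,y}
  u: {g,n,v,y}
  v: {c,g,n,u,y}
  y: {g,n,u,v}

N(y) = ["g", "n", "u", "v"]

Answer: ["g", "n", "u", "v"]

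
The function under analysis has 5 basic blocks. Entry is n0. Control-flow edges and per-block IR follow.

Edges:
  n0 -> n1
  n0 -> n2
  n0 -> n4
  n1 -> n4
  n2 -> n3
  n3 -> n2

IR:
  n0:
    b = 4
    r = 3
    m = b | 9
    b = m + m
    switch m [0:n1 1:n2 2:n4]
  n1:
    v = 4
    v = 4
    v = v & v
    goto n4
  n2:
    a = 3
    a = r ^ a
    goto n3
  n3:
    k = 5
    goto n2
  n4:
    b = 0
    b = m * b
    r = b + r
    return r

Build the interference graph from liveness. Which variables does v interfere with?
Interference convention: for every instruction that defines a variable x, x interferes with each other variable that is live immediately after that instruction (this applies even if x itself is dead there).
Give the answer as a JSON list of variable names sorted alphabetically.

Answer: ["m", "r"]

Analysis:
Per-block:
  n0: def={b,m,r} ue=∅
  n1: def={v} ue=∅
  n2: def={a} ue={r}
  n3: def={k} ue=∅
  n4: def={b,r} ue={m,r}

Live sets:
  n0: in=∅ out={m,r}
  n1: in={m,r} out={m,r}
  n2: in={r} out={r}
  n3: in={r} out={r}
  n4: in={m,r} out=∅

Conflict graph:
  a — {r}
  b — {m,r}
  k — {r}
  m — {b,r,v}
  r — {a,b,k,m,v}
  v — {m,r}

N(v) = ["m", "r"]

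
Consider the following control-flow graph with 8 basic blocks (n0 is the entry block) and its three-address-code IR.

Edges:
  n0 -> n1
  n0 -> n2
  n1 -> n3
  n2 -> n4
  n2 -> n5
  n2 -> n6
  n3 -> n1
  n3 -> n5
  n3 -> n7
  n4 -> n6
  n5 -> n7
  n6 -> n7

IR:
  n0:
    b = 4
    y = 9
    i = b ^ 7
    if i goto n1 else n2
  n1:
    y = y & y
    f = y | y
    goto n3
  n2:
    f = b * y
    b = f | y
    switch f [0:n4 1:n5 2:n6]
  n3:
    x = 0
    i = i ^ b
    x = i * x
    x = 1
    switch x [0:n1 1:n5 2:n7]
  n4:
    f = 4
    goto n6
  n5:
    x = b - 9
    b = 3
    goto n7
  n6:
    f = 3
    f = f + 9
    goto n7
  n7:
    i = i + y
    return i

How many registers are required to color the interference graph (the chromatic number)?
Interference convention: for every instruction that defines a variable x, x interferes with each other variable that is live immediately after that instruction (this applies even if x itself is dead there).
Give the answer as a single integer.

Per-block:
  n0: {b,i,y} / ∅
  n1: {f,y} / {y}
  n2: {b,f} / {b,y}
  n3: {i,x} / {b,i}
  n4: {f} / ∅
  n5: {b,x} / {b}
  n6: {f} / ∅
  n7: {i} / {i,y}

Backward fixpoint:
  live n0: ∅→{b,i,y}
  live n1: {b,i,y}→{b,i,y}
  live n2: {b,i,y}→{b,i,y}
  live n3: {b,i,y}→{b,i,y}
  live n4: {i,y}→{i,y}
  live n5: {b,i,y}→{i,y}
  live n6: {i,y}→{i,y}
  live n7: {i,y}→∅

Conflict graph:
  b: {f,i,x,y}
  f: {b,i,y}
  i: {b,f,x,y}
  x: {b,i,y}
  y: {b,f,i,x}

Registers:
  clique {b,f,i,y} ⇒ need ≥ 4
  assign b→c0 f→c3 i→c1 x→c3 y→c2 — no edge inside a register ⇒ χ ≤ 4
  χ = 4

Answer: 4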